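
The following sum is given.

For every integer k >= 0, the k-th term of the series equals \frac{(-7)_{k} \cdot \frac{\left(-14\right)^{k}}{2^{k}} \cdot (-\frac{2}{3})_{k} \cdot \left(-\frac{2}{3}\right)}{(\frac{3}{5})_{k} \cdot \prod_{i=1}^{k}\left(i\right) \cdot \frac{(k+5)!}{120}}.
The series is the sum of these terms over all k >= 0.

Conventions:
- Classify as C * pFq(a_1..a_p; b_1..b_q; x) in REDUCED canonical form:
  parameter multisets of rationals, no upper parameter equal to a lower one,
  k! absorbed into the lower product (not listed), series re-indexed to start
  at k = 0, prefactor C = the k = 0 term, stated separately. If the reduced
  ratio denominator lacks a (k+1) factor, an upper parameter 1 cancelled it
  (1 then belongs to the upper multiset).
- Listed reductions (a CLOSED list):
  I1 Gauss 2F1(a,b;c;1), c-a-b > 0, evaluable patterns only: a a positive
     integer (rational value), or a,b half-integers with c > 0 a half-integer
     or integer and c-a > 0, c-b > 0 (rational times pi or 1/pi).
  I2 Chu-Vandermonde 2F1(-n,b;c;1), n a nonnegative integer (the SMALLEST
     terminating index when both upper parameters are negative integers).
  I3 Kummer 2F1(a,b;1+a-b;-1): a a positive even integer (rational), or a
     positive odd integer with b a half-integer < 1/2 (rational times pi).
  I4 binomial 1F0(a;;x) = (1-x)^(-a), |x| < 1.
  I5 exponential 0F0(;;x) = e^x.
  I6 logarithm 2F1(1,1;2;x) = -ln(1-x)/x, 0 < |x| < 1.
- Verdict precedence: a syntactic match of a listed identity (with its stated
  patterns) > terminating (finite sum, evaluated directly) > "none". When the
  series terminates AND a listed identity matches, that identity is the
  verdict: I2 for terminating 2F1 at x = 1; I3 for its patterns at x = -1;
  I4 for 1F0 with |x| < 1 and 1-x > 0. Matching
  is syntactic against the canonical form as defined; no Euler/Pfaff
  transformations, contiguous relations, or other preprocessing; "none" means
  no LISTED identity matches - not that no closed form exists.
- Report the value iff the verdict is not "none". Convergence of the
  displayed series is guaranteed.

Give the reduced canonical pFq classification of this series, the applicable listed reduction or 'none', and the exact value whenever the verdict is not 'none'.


Key observation: x = -7 and the two k-th powers (C = -2/3) combine into one argument.
Step ratio: r(k) = -7 * (k-7) (k-\frac{2}{3}) / [(k+\frac{3}{5}) (k+6) (k+1)] ; factor over Q: parameters, x = -7, and C = -\frac{2}{3}.

Classification (C = -\frac{2}{3}): 2F2 with upper {-7, -\frac{2}{3}}, lower {\frac{3}{5}, 6}, argument x = -7. Verdict: terminating. (-7)_k vanishes past k = 7, leaving a 8-term sum, computed directly. Hence: \frac{1388082895038881}{99672788419776}.


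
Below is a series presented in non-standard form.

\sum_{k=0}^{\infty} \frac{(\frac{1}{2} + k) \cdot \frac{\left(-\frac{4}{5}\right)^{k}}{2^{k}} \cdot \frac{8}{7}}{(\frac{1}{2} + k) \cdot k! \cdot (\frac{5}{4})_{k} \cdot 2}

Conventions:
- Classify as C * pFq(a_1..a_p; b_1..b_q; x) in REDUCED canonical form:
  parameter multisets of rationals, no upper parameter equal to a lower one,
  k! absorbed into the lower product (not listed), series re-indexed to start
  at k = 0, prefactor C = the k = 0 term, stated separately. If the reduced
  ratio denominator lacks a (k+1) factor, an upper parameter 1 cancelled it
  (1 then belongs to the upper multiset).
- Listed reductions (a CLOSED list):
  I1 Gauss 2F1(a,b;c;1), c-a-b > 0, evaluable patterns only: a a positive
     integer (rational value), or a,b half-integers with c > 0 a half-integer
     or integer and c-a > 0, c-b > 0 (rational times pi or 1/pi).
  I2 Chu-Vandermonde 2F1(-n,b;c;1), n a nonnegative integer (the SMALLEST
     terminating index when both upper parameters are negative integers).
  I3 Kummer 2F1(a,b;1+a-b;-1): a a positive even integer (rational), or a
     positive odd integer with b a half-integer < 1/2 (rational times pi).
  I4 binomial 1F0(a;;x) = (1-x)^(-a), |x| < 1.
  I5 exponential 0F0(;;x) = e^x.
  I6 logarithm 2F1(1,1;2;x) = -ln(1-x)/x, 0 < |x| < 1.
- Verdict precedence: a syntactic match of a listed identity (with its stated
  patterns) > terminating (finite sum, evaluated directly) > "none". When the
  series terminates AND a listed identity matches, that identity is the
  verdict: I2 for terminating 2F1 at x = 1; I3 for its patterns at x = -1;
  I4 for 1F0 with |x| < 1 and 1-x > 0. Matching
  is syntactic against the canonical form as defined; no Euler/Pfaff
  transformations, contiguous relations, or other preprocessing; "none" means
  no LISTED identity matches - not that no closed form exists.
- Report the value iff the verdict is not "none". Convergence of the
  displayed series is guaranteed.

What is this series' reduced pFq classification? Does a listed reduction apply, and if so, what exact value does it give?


Key step: x = -\frac{2}{5} and the two k-th powers (prefactor 4/7) combine into one argument.
Ratio: r(k) = -\frac{2}{5} * 1 / [(k+\frac{5}{4}) (k+1)] - rational in k, leading ratio -\frac{2}{5}; with t_0 = \frac{4}{7}, classification follows.

Canonical form: C = \frac{4}{7} times 0F1 with upper {-}, lower {\frac{5}{4}}, x = -\frac{2}{5}. Verdict: none. Every listed pattern misses the 0F1 form at -\frac{2}{5}, upper {-}.


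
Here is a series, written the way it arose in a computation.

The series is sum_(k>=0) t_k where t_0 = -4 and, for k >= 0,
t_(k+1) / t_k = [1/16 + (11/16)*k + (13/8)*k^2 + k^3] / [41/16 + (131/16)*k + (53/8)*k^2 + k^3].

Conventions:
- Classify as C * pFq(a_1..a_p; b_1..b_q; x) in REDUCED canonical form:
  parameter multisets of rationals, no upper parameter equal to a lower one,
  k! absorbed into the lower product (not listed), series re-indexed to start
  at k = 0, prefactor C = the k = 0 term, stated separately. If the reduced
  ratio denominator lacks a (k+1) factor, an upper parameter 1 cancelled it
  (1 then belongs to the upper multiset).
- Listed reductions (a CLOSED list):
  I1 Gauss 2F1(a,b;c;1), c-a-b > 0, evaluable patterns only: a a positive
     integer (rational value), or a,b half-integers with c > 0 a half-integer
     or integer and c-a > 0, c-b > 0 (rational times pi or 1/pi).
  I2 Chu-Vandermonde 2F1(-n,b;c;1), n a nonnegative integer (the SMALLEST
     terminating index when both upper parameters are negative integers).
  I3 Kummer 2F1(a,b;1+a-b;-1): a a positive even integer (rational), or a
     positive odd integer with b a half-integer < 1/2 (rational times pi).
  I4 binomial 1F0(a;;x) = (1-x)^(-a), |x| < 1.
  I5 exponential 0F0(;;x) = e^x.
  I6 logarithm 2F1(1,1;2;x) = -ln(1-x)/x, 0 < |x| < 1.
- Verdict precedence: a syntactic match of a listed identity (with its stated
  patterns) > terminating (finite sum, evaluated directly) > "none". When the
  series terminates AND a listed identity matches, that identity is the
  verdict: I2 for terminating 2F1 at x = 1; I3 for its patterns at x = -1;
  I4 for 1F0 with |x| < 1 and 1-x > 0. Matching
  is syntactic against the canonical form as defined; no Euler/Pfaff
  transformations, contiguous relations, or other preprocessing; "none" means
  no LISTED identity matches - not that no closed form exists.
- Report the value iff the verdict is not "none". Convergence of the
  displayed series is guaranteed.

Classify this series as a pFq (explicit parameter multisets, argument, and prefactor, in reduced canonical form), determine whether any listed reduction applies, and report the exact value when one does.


The tell: with t_0 = -4, factor the ratio over Q (C = -4, x = 1): negated roots = parameters.
Term ratio: r(k) = 1 * (k+1/8) (k+1) / [(k+41/8) (k+1)] - rational in k, leading ratio 1; with t_0 = -4, classification follows.

With C = -4: the canonical form is 2F1(1/8, 1; 41/8; 1). Verdict: this is the Gauss summation I1 (x = 1: the Gamma ratio telescopes since c-a-b = 4 > 0 and a = 1 in Z>0). Its exact value is -33/8.


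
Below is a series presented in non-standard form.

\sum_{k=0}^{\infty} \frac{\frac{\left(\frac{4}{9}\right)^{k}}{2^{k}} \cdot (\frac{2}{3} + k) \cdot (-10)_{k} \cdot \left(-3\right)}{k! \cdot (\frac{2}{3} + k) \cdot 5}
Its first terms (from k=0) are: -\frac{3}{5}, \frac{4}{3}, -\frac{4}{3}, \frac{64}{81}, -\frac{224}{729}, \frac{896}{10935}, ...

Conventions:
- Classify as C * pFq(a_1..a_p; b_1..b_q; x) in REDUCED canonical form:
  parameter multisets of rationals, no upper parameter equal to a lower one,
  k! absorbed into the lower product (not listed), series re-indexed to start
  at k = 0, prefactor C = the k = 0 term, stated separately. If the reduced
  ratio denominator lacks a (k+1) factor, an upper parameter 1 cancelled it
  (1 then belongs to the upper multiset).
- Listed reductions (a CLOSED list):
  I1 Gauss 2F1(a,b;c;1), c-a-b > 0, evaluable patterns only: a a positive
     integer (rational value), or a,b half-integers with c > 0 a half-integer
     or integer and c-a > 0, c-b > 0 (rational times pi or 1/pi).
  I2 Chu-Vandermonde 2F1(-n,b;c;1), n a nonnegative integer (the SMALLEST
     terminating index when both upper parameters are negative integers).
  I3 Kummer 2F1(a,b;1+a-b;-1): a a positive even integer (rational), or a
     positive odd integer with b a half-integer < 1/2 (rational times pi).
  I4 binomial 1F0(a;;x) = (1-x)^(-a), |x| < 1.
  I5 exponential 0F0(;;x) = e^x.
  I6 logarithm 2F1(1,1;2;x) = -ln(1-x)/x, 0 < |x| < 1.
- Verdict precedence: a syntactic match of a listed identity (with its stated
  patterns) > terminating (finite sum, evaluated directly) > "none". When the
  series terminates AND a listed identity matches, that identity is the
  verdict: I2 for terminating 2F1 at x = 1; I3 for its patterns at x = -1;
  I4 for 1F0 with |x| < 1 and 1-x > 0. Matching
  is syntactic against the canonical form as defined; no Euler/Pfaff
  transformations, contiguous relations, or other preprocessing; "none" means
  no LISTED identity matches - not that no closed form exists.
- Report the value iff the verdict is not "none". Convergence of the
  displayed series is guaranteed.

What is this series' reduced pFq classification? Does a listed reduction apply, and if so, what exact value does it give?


Canonical form: C = -\frac{3}{5} times 1F0 with upper {-10}, lower {-}, x = \frac{2}{9}. Verdict: binomial (I4) matches (the 1F0 binomial series: exponent 10, x = \frac{2}{9}). Exact value: -\frac{282475249}{5811307335}.

Key step: t_0 being -\frac{3}{5}, the two k-th powers (C = -3/5, x = 2/9) combine into one argument.
Term ratio: r(k) = \frac{2}{9} * (k-10) / [(k+1)] - rational in k. x = \frac{2}{9}; t_0 = -\frac{3}{5}; negate the roots.


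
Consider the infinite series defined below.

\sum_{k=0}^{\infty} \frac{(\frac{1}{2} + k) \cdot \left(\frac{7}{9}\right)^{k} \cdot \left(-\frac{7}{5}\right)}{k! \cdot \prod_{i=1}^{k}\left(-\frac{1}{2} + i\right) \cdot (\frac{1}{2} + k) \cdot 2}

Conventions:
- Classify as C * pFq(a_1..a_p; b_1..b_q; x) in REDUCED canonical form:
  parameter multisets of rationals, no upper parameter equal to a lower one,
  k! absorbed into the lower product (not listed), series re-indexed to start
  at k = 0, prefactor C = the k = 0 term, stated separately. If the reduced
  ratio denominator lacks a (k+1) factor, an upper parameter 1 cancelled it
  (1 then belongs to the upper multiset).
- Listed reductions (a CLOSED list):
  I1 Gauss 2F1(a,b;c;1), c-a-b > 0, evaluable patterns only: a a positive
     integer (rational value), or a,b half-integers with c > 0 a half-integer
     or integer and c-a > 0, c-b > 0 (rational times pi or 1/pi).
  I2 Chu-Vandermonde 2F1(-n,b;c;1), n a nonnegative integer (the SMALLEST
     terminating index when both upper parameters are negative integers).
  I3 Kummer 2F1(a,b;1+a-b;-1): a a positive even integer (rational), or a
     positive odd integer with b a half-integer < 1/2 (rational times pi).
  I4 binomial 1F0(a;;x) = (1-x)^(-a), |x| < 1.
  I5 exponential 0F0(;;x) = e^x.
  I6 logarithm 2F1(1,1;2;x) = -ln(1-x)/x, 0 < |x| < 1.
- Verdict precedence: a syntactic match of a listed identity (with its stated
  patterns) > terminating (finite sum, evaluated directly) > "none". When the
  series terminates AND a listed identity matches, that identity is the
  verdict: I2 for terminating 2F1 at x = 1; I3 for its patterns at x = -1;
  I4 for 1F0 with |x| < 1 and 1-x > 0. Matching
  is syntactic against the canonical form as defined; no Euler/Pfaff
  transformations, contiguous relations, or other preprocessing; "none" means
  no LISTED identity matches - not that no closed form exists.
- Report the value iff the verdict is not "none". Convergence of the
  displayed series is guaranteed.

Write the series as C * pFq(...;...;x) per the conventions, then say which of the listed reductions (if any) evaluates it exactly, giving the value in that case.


First insight: from the first term -\frac{7}{10}: the constant factors (prefactor -7/10) combine into one prefactor.
Adjacent-term ratio: r(k) = \frac{7}{9} * 1 / [(k+\frac{1}{2}) (k+1)] - poly over poly, x = \frac{7}{9} from leading terms; C = -\frac{7}{10} at k = 0.

Canonical form: C = -\frac{7}{10} times 0F1 with upper {-}, lower {\frac{1}{2}}, x = \frac{7}{9}. Verdict: none. Every listed pattern misses the 0F1 form at \frac{7}{9}, upper {-}.


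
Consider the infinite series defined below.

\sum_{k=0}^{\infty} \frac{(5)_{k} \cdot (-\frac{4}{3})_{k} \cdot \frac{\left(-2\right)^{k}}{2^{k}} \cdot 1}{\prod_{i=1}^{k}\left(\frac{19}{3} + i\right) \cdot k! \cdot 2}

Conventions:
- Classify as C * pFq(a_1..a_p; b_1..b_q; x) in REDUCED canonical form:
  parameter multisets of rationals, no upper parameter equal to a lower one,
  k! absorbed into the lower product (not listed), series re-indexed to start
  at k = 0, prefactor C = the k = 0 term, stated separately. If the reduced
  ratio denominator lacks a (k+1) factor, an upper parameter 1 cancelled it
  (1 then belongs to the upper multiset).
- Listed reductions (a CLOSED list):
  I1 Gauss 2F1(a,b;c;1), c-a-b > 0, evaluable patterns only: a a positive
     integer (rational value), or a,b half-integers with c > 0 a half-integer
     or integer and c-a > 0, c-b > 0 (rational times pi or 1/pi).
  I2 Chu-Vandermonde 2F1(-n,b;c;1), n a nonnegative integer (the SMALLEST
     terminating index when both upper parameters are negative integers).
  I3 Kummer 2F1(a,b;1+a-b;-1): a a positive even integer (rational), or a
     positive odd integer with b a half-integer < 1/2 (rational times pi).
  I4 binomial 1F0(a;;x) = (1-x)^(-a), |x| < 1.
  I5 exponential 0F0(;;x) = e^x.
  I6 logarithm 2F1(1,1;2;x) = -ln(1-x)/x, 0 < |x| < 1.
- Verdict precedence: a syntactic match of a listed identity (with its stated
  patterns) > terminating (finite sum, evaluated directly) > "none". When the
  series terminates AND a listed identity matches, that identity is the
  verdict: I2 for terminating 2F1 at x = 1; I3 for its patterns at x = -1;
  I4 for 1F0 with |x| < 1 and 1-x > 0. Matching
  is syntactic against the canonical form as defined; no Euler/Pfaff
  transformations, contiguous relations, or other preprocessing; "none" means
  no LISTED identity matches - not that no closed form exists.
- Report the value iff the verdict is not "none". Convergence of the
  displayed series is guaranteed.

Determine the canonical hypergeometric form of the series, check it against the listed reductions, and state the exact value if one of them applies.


Reduced: x = -1, 2F1, upper = {-\frac{4}{3}, 5}, lower = {\frac{22}{3}}, C = \frac{1}{2}. Verdict: none here - no I1-I6 shape fits x = -1 with lower {\frac{22}{3}}.

Key step: with t_0 = \frac{1}{2}, the lower running product (prefactor 1/2) is a rising factorial.
Term ratio: r(k) = -1 * (k-\frac{4}{3}) (k+5) / [(k+\frac{22}{3}) (k+1)] - rational in k. x = -1; t_0 = \frac{1}{2}; negate the roots.


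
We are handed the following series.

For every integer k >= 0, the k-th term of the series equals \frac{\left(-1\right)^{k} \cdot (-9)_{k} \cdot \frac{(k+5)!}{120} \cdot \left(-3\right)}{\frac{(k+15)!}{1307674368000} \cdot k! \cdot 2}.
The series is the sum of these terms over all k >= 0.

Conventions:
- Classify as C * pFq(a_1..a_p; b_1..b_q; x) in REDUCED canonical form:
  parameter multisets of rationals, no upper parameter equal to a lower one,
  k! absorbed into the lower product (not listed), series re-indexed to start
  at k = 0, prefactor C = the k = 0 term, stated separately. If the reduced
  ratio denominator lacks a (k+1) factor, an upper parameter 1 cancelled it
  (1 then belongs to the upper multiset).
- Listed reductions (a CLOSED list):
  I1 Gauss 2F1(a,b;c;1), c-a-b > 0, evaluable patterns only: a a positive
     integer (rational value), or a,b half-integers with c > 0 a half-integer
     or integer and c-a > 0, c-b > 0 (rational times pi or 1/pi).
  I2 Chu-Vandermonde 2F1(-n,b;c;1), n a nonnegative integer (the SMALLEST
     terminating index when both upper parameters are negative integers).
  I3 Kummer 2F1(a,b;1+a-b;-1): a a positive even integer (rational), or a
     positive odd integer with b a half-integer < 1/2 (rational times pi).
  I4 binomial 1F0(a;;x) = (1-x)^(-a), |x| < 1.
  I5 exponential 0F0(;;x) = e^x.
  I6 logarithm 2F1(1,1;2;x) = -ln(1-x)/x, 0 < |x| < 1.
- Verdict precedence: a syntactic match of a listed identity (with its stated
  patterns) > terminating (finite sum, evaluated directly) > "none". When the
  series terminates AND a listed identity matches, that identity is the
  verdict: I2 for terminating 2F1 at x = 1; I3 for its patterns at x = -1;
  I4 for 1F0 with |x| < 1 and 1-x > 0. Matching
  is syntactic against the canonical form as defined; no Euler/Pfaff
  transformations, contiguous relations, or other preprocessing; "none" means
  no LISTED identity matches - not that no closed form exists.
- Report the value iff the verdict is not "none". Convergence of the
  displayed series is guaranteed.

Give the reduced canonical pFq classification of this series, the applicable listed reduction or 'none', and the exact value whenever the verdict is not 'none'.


x = -1 here; the reduced form reads 2F1, upper {-9, 6}, lower {16}, C = -\frac{3}{2}. Verdict: Kummer's theorem (I3) fires (x = -1; c = 16 equals 1+a-b for upper {-9, 6}: listed pattern). Its exact value is -\frac{273}{8}.

Structural cue: from the first term -\frac{3}{2}: the factorial ratio (C = -3/2, x = -1) (k+a-1)!/(a-1)! is a rising factorial (a)_k.
Adjacent-term ratio: r(k) = -1 * (k-9) (k+6) / [(k+16) (k+1)] - rational in k. x = -1; t_0 = -\frac{3}{2}; negate the roots.


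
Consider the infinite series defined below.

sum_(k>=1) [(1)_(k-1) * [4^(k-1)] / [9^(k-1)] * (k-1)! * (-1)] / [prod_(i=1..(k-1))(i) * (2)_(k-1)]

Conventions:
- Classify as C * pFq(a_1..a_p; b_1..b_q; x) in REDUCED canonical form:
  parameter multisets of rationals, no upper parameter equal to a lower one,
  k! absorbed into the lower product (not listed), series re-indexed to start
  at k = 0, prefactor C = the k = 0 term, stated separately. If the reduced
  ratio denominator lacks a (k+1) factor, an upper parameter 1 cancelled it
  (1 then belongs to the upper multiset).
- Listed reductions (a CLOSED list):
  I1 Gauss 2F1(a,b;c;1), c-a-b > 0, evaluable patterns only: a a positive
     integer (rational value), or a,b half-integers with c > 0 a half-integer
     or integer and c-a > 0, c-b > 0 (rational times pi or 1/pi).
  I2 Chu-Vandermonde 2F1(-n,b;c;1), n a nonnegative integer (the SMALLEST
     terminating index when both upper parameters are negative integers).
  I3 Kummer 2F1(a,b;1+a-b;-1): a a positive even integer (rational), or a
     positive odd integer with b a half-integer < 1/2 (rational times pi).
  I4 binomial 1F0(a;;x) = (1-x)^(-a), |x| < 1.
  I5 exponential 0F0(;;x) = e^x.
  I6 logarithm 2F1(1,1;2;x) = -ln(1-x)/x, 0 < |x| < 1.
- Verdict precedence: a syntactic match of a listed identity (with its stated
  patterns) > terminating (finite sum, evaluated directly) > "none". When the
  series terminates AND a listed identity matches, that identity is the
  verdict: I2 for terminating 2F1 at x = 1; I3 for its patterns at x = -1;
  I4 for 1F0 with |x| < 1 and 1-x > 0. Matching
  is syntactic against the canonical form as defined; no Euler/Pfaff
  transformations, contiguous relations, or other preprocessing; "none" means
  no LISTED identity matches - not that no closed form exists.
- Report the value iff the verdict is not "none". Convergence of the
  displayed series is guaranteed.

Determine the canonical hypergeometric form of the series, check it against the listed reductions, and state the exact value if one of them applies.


At argument 4/9: a 2F1 with upper {1, 1}, lower {2}, scaled by C = -1. Verdict: the logarithmic series (I6) matches (the logarithm: parameters (1,1;2), x = 4/9). Its exact value is (9/4) * ln(5/9).

Key step: from the first term -1: the factorial ratio (C = -1) (k+a-1)!/(a-1)! is a rising factorial (a)_k.
Consecutive-term ratio: r(k) = (4/9) * (k+1) (k+1) / [(k+2) (k+1)] ; factor over Q: parameters, x = (4/9), and C = -1.


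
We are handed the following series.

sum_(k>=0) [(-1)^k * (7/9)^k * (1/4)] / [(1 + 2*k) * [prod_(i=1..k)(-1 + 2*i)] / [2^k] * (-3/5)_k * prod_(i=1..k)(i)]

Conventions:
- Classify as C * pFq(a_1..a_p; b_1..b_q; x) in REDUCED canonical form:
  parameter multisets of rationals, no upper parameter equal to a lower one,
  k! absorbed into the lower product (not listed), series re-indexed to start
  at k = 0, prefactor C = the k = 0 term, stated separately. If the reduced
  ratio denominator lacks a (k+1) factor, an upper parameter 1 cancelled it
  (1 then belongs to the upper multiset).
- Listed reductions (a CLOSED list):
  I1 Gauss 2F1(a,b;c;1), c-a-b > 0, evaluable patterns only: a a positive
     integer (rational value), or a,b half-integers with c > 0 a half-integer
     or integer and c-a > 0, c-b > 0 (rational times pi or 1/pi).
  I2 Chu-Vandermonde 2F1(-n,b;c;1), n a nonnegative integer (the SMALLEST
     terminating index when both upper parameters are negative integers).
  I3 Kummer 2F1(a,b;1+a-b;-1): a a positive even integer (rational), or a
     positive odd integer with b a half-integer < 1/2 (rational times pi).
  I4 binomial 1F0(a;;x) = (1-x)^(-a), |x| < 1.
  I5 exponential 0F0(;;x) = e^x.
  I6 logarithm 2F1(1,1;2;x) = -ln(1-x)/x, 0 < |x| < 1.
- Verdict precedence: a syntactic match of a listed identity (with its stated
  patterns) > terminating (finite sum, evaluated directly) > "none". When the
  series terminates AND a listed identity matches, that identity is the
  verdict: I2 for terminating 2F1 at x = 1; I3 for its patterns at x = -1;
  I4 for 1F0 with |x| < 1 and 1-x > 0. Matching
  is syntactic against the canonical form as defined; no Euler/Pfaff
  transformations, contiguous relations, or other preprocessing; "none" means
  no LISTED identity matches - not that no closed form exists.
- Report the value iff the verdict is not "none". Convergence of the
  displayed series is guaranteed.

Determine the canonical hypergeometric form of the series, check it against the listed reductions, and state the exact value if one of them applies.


Canonical form: C = 1/4 times 0F2 with upper {-}, lower {-3/5, 3/2}, x = -7/9. Verdict: none - this 0F2 at x = -7/9 matches no listed pattern, and upper {-} holds no stopper.

First insight: t_0 = 1/4 here, and the lower (2k+1) factor (C = 1/4) shifts a half-integer Pochhammer.
Consecutive-term ratio: r(k) = (-7/9) * 1 / [(k-3/5) (k+3/2) (k+1)] - poly over poly, x = (-7/9) from leading terms; C = 1/4 at k = 0.


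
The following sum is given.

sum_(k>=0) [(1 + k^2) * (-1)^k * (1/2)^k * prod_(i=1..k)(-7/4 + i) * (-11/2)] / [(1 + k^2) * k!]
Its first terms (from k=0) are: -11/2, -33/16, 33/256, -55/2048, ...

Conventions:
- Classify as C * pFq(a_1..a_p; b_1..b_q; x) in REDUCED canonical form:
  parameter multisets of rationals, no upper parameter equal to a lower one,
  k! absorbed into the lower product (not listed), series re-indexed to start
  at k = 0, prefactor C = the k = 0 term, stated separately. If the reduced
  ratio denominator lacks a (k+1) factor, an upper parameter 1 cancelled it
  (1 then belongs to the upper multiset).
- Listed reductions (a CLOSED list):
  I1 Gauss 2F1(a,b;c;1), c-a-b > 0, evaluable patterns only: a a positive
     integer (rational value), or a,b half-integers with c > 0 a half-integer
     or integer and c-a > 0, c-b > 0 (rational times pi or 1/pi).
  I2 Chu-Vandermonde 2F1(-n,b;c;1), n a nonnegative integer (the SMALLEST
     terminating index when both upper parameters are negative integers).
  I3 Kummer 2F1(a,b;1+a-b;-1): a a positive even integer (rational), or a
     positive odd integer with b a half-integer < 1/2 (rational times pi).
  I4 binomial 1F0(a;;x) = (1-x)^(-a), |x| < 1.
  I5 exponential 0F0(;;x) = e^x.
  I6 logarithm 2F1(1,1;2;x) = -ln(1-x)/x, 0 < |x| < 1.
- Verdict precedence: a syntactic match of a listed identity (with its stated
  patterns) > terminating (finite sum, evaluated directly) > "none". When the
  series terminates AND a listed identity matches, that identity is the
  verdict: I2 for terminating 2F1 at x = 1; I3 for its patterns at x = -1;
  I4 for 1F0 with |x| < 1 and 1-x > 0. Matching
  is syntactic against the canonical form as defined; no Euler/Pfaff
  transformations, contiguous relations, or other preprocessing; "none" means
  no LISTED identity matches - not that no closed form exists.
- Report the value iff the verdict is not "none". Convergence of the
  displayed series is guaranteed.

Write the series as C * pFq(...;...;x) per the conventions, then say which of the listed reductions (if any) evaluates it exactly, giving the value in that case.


The series (x = -1/2) is 1F0: upper {-3/4}, lower {-}, prefactor -11/2. Verdict: the binomial series (I4) applies (the 1F0 binomial series: exponent 3/4, x = -1/2). Exact value: (-11/2) * (3/2)^(3/4).

First insight: t_0 being -11/2, striking the common factor k^2 + 1 reduces the term (C = -11/2, x = -1/2).
Ratio: r(k) = (-1/2) * (k-3/4) / [(k+1)] - rational in k. x = (-1/2); t_0 = -11/2; negate the roots.


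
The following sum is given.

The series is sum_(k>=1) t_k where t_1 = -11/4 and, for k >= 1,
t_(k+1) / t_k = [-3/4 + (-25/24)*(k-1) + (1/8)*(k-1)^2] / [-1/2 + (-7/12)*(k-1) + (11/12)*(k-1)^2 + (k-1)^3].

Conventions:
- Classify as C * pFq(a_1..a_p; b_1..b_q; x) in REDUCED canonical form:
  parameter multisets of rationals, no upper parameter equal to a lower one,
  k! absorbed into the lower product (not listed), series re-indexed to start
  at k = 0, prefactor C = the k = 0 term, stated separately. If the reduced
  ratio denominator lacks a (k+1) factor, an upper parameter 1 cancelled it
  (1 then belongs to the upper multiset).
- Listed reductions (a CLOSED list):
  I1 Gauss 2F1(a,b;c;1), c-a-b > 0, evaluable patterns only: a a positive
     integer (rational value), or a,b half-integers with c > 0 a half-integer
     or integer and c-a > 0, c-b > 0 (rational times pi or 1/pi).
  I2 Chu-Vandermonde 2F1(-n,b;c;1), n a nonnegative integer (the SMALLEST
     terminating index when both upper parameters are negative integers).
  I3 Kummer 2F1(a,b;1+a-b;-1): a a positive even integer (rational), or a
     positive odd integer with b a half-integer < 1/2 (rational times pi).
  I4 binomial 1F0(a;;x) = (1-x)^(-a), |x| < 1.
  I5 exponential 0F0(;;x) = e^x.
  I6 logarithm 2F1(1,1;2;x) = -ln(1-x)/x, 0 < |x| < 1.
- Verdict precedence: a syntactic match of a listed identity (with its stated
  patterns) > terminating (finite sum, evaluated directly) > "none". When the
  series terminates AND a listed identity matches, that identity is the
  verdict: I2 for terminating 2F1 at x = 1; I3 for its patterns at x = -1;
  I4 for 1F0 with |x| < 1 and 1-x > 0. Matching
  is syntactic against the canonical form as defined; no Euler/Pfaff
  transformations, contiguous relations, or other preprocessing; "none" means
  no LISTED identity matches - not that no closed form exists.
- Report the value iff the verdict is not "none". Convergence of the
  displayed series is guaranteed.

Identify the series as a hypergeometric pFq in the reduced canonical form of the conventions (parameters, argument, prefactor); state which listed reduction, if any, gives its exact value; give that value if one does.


Canonical form: C = -11/4 times 1F1 with upper {-9}, lower {-3/4}, x = 1/8. Verdict: terminating - upper parameter -9 makes this a finite sum (last index 9), evaluated exactly. Its exact value is -368049561869/930279168000.

Key step: with t_0 = -11/4, cancel k + 2/3 from the displayed ratio first; then C = -11/4, x = 1/8.
Consecutive-term ratio: r(k) = (1/8) * (k-9) / [(k-3/4) (k+1)] - poly over poly, x = (1/8) from leading terms; C = -11/4 at k = 0.


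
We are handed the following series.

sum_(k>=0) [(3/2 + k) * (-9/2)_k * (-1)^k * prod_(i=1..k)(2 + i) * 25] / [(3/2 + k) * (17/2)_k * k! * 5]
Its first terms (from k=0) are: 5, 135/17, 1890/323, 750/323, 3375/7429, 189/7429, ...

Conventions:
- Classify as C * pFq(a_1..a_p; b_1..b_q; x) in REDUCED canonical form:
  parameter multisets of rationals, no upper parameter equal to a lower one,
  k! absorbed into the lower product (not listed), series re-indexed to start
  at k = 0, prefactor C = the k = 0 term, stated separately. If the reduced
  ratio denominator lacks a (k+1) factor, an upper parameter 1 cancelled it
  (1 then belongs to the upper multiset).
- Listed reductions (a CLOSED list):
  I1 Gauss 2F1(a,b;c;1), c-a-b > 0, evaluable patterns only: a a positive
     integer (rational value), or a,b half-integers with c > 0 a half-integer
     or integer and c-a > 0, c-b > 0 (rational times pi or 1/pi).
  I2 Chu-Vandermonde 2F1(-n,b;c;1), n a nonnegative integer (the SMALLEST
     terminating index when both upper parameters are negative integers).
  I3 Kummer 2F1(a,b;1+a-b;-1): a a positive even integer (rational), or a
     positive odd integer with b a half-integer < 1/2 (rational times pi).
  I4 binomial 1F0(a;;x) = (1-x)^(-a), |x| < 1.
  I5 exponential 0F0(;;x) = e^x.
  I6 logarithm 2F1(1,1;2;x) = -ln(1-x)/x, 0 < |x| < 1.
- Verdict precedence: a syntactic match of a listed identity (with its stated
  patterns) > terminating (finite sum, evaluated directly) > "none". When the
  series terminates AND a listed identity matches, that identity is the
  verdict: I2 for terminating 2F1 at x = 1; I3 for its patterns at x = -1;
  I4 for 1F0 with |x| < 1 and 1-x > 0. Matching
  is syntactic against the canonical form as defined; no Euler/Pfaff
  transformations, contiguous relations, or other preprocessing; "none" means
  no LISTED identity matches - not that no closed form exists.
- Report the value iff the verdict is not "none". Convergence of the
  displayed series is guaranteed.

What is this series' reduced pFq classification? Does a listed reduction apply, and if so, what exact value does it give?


The tell: from the first term 5: the running product (prefactor 5) telescopes to a rising factorial.
Term ratio: r(k) = (-1) * (k-9/2) (k+3) / [(k+17/2) (k+1)] - rational; roots negated = parameters, x = (-1), C = 5.

Prefactor 5, argument -1: 2F1 with upper {-9/2, 3} over lower {17/2}. Verdict (x = -1): Kummer (I3) applies (x = -1; c = 17/2 equals 1+a-b for upper {-9/2, 3}: listed pattern). Sum: (225225/32768) * pi.


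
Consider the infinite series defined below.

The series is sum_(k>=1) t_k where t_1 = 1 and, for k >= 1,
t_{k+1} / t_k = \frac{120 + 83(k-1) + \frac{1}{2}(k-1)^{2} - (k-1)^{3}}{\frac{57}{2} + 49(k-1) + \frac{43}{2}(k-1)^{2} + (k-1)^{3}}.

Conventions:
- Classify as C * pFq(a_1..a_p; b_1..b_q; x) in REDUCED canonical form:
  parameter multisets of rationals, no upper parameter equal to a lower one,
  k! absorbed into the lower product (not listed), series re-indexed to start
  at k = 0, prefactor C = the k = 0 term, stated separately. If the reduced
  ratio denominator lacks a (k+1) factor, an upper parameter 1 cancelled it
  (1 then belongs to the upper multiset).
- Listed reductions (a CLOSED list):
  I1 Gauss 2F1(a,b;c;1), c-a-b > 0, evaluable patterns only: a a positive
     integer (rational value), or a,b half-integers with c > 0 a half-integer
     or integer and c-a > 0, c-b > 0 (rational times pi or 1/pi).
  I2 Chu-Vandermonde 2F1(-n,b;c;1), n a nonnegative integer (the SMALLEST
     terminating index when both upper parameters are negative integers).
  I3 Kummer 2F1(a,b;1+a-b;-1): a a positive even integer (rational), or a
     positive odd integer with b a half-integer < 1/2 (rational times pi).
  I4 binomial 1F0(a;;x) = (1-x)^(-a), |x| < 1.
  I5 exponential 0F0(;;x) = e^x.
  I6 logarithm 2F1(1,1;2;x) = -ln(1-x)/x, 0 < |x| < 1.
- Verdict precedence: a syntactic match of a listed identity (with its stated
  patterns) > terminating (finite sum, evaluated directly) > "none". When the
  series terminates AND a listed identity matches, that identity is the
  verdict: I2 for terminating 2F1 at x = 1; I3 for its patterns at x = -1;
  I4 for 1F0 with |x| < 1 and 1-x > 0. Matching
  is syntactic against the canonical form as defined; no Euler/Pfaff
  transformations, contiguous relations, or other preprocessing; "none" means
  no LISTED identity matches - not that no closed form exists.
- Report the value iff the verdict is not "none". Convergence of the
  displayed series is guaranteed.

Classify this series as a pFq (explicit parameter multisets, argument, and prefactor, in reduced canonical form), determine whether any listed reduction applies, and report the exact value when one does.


This is 1 * 2F1(-10, 8; 19; -1) in reduced canonical form. Verdict (x = -1): Kummer's theorem (I3) applies (x = -1; c = 19 equals 1+a-b for upper {-10, 8}: listed pattern). Sum: \frac{306}{7}.

The tell: x = -1 and the parameter 3/2 appears in both the upper and lower lists and cancels.
Step ratio: r(k) = -1 * (k-10) (k+8) / [(k+19) (k+1)] - rational; roots negated = parameters, x = -1, C = 1.


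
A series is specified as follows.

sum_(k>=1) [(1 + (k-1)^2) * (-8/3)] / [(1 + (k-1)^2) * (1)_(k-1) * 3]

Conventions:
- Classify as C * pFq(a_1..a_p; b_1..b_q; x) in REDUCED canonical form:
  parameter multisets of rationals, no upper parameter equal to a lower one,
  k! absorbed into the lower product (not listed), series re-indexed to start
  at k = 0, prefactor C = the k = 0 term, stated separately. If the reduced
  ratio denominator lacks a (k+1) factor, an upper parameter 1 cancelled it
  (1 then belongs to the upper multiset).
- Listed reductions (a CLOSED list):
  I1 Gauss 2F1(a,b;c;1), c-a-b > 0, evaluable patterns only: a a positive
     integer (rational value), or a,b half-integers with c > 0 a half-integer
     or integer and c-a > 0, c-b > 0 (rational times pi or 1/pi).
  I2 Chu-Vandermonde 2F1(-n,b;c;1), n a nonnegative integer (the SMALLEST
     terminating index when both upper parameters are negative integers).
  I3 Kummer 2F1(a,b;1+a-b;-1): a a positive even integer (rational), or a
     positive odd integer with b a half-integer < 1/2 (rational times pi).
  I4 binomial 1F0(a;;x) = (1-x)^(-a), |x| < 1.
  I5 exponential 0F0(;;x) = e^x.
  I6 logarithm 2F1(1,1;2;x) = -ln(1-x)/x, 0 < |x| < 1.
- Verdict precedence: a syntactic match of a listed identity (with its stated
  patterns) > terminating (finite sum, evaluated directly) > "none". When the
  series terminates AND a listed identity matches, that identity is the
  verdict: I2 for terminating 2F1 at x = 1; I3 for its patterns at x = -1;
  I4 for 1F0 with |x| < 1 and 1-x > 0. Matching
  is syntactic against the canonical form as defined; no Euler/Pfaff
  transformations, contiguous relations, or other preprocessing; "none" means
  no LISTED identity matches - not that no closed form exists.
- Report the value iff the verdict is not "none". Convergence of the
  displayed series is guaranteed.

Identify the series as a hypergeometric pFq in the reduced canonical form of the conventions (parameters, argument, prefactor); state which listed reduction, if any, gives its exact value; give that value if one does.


Key observation: with t_0 = -8/9, the constant factors (C = -8/9) combine into one prefactor.
Term ratio: r(k) = 1 * 1 / [(k+1)] - rational in k, leading ratio 1; with t_0 = -8/9, classification follows.

This is -8/9 * 0F0(-; -; 1) in reduced canonical form. Verdict: this is the exponential series (I5) (the 0F0 exponential series at x = 1). Its exact value is (-8/9) * e^(1).


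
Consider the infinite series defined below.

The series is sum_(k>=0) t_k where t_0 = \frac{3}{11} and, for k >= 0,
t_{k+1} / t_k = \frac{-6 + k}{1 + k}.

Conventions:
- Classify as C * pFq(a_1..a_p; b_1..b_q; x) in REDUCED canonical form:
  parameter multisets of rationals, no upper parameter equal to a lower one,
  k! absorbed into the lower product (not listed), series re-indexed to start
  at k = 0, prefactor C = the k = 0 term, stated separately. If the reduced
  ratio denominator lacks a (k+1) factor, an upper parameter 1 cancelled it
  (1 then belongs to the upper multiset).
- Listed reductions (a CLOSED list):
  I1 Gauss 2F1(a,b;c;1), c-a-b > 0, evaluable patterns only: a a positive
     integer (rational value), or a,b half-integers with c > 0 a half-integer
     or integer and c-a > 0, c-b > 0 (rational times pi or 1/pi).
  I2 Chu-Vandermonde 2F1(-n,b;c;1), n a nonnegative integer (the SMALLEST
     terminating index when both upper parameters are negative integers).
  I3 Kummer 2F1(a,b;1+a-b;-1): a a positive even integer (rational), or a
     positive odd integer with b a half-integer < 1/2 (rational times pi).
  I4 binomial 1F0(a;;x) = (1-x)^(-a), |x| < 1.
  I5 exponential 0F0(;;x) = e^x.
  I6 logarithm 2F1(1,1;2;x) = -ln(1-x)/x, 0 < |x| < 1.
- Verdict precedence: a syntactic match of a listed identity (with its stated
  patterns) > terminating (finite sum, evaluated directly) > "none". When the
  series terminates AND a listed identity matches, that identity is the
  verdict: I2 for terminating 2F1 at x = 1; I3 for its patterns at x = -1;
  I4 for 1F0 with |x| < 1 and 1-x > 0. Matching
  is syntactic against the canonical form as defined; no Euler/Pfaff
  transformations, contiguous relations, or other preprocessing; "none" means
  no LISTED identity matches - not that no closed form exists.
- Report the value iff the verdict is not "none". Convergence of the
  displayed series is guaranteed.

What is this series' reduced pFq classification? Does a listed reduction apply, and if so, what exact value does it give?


The series (x = 1) is 1F0: upper {-6}, lower {-}, prefactor \frac{3}{11}. Verdict: terminating - the sum ends at index 6 because -6 is a negative integer; exact evaluation follows. Hence: 0.

Key observation: x = 1 and roots of the ratio polynomials (C = 3/11, x = 1) are the negated parameters.
Consecutive-term ratio: r(k) = 1 * (k-6) / [(k+1)] - poly over poly, x = 1 from leading terms; C = \frac{3}{11} at k = 0.


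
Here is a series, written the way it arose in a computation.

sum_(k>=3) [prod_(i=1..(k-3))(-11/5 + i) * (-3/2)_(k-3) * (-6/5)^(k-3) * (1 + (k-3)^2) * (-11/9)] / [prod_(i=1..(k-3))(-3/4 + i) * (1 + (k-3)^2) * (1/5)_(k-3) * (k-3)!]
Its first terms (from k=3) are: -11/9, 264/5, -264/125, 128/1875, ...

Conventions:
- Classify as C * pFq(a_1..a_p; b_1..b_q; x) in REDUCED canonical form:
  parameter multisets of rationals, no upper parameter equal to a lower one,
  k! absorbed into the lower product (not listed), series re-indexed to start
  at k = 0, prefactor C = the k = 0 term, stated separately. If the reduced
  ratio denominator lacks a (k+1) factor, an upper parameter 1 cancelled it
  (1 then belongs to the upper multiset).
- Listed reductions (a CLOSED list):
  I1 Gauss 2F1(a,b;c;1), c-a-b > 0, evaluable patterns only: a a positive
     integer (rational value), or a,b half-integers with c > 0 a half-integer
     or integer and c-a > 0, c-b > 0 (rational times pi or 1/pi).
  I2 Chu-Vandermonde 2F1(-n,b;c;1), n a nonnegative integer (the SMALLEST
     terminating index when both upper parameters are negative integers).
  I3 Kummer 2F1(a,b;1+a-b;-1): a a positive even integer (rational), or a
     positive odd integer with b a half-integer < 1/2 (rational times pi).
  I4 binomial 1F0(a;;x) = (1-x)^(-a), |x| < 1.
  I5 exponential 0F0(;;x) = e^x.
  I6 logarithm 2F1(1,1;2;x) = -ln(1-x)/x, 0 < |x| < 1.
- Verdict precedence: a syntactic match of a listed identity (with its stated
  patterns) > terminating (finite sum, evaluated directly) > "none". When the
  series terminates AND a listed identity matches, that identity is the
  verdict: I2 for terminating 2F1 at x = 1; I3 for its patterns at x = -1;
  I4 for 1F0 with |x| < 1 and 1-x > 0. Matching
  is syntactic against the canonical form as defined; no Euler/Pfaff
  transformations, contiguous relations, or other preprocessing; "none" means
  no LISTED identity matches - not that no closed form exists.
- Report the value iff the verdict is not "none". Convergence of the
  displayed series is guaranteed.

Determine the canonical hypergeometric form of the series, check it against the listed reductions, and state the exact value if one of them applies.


With C = -11/9: the canonical form is 2F2(-3/2, -6/5; 1/5, 1/4; -6/5). Verdict: none. A 2F2 with upper {-3/2, -6/5} fits none of I1-I6 at x = -6/5; the sum runs forever.

The tell: from the first term -11/9: the lower running product (C = -11/9, x = -6/5) is a rising factorial.
Adjacent-term ratio: r(k) = (-6/5) * (k-3/2) (k-6/5) / [(k+1/5) (k+1/4) (k+1)] - rational in k, leading ratio (-6/5); with t_0 = -11/9, classification follows.
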